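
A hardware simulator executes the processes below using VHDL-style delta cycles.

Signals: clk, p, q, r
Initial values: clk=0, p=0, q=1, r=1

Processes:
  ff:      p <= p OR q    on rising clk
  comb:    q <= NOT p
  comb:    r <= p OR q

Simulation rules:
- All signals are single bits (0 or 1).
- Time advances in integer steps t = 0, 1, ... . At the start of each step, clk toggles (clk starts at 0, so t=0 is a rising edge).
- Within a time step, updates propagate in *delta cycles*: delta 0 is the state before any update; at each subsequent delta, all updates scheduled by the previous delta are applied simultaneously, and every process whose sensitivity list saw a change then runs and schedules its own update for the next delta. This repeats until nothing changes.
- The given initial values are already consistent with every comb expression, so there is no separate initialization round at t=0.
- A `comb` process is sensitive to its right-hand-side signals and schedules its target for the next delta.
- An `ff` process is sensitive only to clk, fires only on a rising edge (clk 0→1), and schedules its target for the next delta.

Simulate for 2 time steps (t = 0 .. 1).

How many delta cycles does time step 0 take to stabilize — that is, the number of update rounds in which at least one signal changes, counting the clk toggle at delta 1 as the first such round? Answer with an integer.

t=0 Δ0: p=0 q=1 r=1 clk=0
  Δ1: clk:0→1
  Δ2: p:0→1
  Δ3: q:1→0
  (3Δ to stable)
t=1 Δ0: p=1 q=0 r=1 clk=1
  Δ1: clk:1→0
  (1Δ to stable)

3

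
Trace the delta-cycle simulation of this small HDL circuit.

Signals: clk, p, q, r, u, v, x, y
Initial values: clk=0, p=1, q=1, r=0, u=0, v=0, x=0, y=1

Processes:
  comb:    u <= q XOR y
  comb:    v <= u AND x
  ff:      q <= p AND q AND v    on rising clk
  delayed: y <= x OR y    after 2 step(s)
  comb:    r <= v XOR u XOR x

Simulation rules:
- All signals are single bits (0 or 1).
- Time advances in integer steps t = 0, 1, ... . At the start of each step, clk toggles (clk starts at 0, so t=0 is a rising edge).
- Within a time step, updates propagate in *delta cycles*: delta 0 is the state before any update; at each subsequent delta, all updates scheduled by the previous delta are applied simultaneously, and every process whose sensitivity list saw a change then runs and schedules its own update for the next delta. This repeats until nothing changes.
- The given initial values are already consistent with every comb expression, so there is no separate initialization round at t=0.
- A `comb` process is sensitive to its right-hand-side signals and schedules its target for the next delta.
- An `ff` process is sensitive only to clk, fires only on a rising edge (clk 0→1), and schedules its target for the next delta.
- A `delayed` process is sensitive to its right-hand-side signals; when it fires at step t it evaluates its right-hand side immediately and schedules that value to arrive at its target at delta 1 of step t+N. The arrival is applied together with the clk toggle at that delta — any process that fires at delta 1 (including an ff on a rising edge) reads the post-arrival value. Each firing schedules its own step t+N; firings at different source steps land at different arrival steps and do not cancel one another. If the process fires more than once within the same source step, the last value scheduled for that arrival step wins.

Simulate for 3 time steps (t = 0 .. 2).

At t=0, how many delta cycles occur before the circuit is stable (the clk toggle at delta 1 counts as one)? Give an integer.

t=0 Δ0: v=0 clk=0 x=0 y=1 q=1 r=0 u=0 p=1
  Δ1: clk:0→1
  Δ2: q:1→0
  Δ3: u:0→1
  Δ4: r:0→1
  (4Δ to stable)
t=1 Δ0: v=0 clk=1 x=0 y=1 q=0 r=1 u=1 p=1
  Δ1: clk:1→0
  (1Δ to stable)
t=2 Δ0: v=0 clk=0 x=0 y=1 q=0 r=1 u=1 p=1
  Δ1: clk:0→1
  (1Δ to stable)

4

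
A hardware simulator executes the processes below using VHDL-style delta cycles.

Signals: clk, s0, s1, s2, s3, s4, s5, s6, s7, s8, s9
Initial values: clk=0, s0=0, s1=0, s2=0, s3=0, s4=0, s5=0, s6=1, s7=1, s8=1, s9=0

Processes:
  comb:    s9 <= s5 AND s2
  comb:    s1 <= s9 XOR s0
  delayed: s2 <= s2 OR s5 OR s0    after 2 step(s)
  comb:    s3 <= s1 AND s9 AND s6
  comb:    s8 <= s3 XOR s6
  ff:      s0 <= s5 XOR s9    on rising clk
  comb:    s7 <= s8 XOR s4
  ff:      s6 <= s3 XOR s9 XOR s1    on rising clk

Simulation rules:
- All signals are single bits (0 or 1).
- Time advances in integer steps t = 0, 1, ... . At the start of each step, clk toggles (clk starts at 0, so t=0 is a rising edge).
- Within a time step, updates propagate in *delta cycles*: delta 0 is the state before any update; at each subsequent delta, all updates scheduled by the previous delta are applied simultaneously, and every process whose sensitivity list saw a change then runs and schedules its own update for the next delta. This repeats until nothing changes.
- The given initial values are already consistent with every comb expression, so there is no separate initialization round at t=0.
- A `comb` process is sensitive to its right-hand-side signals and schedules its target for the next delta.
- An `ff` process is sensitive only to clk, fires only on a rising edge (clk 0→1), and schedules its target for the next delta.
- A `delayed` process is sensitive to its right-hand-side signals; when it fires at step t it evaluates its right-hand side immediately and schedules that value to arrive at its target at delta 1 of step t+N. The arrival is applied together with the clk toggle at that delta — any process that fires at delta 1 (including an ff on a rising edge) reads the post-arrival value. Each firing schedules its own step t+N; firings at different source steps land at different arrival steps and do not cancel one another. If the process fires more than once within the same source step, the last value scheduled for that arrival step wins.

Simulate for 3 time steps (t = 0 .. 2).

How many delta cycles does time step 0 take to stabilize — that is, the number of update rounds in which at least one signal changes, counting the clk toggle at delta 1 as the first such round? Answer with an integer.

t=0 Δ0: s4=0 s8=1 s3=0 clk=0 s6=1 s2=0 s1=0 s9=0 s5=0 s0=0 s7=1
  Δ1: clk:0→1
  Δ2: s6:1→0
  Δ3: s8:1→0
  Δ4: s7:1→0
  (4Δ to stable)
t=1 Δ0: s4=0 s8=0 s3=0 clk=1 s6=0 s2=0 s1=0 s9=0 s5=0 s0=0 s7=0
  Δ1: clk:1→0
  (1Δ to stable)
t=2 Δ0: s4=0 s8=0 s3=0 clk=0 s6=0 s2=0 s1=0 s9=0 s5=0 s0=0 s7=0
  Δ1: clk:0→1
  (1Δ to stable)

4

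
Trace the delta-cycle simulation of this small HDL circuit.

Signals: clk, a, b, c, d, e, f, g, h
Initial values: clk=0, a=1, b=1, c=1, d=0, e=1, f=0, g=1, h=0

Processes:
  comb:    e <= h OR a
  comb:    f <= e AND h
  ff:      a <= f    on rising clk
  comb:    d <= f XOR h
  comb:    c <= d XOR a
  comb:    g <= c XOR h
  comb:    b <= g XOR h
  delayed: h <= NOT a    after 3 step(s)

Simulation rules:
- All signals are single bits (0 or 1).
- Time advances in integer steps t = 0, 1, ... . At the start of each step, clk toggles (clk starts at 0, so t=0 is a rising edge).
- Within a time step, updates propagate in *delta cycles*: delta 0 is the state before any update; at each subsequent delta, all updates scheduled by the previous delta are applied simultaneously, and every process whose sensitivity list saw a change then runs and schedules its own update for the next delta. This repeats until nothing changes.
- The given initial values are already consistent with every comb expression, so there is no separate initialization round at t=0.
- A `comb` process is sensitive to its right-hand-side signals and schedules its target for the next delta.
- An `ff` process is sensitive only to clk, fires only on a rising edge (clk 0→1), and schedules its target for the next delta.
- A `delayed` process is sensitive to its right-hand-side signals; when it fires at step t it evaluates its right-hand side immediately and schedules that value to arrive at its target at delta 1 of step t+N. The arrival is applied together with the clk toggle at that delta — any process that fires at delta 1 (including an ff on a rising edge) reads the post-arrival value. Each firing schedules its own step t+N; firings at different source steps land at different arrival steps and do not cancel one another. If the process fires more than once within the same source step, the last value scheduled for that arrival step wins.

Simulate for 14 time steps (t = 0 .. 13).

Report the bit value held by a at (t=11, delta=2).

0

t0.Δ0 g=1 h=0 e=1 d=0 c=1 b=1 clk=0 a=1 f=0
t0.Δ1 g=1 h=0 e=1 d=0 c=1 b=1 clk=1 a=1 f=0
t0.Δ2 g=1 h=0 e=1 d=0 c=1 b=1 clk=1 a=0 f=0
t0.Δ3 g=1 h=0 e=0 d=0 c=0 b=1 clk=1 a=0 f=0
t0.Δ4 g=0 h=0 e=0 d=0 c=0 b=1 clk=1 a=0 f=0
t0.Δ5 g=0 h=0 e=0 d=0 c=0 b=0 clk=1 a=0 f=0
t1.Δ0 g=0 h=0 e=0 d=0 c=0 b=0 clk=1 a=0 f=0
t1.Δ1 g=0 h=0 e=0 d=0 c=0 b=0 clk=0 a=0 f=0
t2.Δ0 g=0 h=0 e=0 d=0 c=0 b=0 clk=0 a=0 f=0
t2.Δ1 g=0 h=0 e=0 d=0 c=0 b=0 clk=1 a=0 f=0
t3.Δ0 g=0 h=0 e=0 d=0 c=0 b=0 clk=1 a=0 f=0
t3.Δ1 g=0 h=1 e=0 d=0 c=0 b=0 clk=0 a=0 f=0
t3.Δ2 g=1 h=1 e=1 d=1 c=0 b=1 clk=0 a=0 f=0
t3.Δ3 g=1 h=1 e=1 d=1 c=1 b=0 clk=0 a=0 f=1
t3.Δ4 g=0 h=1 e=1 d=0 c=1 b=0 clk=0 a=0 f=1
t3.Δ5 g=0 h=1 e=1 d=0 c=0 b=1 clk=0 a=0 f=1
t3.Δ6 g=1 h=1 e=1 d=0 c=0 b=1 clk=0 a=0 f=1
t3.Δ7 g=1 h=1 e=1 d=0 c=0 b=0 clk=0 a=0 f=1
t4.Δ0 g=1 h=1 e=1 d=0 c=0 b=0 clk=0 a=0 f=1
t4.Δ1 g=1 h=1 e=1 d=0 c=0 b=0 clk=1 a=0 f=1
t4.Δ2 g=1 h=1 e=1 d=0 c=0 b=0 clk=1 a=1 f=1
t4.Δ3 g=1 h=1 e=1 d=0 c=1 b=0 clk=1 a=1 f=1
t4.Δ4 g=0 h=1 e=1 d=0 c=1 b=0 clk=1 a=1 f=1
t4.Δ5 g=0 h=1 e=1 d=0 c=1 b=1 clk=1 a=1 f=1
t5.Δ0 g=0 h=1 e=1 d=0 c=1 b=1 clk=1 a=1 f=1
t5.Δ1 g=0 h=1 e=1 d=0 c=1 b=1 clk=0 a=1 f=1
t6.Δ0 g=0 h=1 e=1 d=0 c=1 b=1 clk=0 a=1 f=1
t6.Δ1 g=0 h=1 e=1 d=0 c=1 b=1 clk=1 a=1 f=1
t7.Δ0 g=0 h=1 e=1 d=0 c=1 b=1 clk=1 a=1 f=1
t7.Δ1 g=0 h=0 e=1 d=0 c=1 b=1 clk=0 a=1 f=1
t7.Δ2 g=1 h=0 e=1 d=1 c=1 b=0 clk=0 a=1 f=0
t7.Δ3 g=1 h=0 e=1 d=0 c=0 b=1 clk=0 a=1 f=0
t7.Δ4 g=0 h=0 e=1 d=0 c=1 b=1 clk=0 a=1 f=0
t7.Δ5 g=1 h=0 e=1 d=0 c=1 b=0 clk=0 a=1 f=0
t7.Δ6 g=1 h=0 e=1 d=0 c=1 b=1 clk=0 a=1 f=0
t8.Δ0 g=1 h=0 e=1 d=0 c=1 b=1 clk=0 a=1 f=0
t8.Δ1 g=1 h=0 e=1 d=0 c=1 b=1 clk=1 a=1 f=0
t8.Δ2 g=1 h=0 e=1 d=0 c=1 b=1 clk=1 a=0 f=0
t8.Δ3 g=1 h=0 e=0 d=0 c=0 b=1 clk=1 a=0 f=0
t8.Δ4 g=0 h=0 e=0 d=0 c=0 b=1 clk=1 a=0 f=0
t8.Δ5 g=0 h=0 e=0 d=0 c=0 b=0 clk=1 a=0 f=0
t9.Δ0 g=0 h=0 e=0 d=0 c=0 b=0 clk=1 a=0 f=0
t9.Δ1 g=0 h=0 e=0 d=0 c=0 b=0 clk=0 a=0 f=0
t10.Δ0 g=0 h=0 e=0 d=0 c=0 b=0 clk=0 a=0 f=0
t10.Δ1 g=0 h=0 e=0 d=0 c=0 b=0 clk=1 a=0 f=0
t11.Δ0 g=0 h=0 e=0 d=0 c=0 b=0 clk=1 a=0 f=0
t11.Δ1 g=0 h=1 e=0 d=0 c=0 b=0 clk=0 a=0 f=0
t11.Δ2 g=1 h=1 e=1 d=1 c=0 b=1 clk=0 a=0 f=0
t11.Δ3 g=1 h=1 e=1 d=1 c=1 b=0 clk=0 a=0 f=1
t11.Δ4 g=0 h=1 e=1 d=0 c=1 b=0 clk=0 a=0 f=1
t11.Δ5 g=0 h=1 e=1 d=0 c=0 b=1 clk=0 a=0 f=1
t11.Δ6 g=1 h=1 e=1 d=0 c=0 b=1 clk=0 a=0 f=1
t11.Δ7 g=1 h=1 e=1 d=0 c=0 b=0 clk=0 a=0 f=1
t12.Δ0 g=1 h=1 e=1 d=0 c=0 b=0 clk=0 a=0 f=1
t12.Δ1 g=1 h=1 e=1 d=0 c=0 b=0 clk=1 a=0 f=1
t12.Δ2 g=1 h=1 e=1 d=0 c=0 b=0 clk=1 a=1 f=1
t12.Δ3 g=1 h=1 e=1 d=0 c=1 b=0 clk=1 a=1 f=1
t12.Δ4 g=0 h=1 e=1 d=0 c=1 b=0 clk=1 a=1 f=1
t12.Δ5 g=0 h=1 e=1 d=0 c=1 b=1 clk=1 a=1 f=1
t13.Δ0 g=0 h=1 e=1 d=0 c=1 b=1 clk=1 a=1 f=1
t13.Δ1 g=0 h=1 e=1 d=0 c=1 b=1 clk=0 a=1 f=1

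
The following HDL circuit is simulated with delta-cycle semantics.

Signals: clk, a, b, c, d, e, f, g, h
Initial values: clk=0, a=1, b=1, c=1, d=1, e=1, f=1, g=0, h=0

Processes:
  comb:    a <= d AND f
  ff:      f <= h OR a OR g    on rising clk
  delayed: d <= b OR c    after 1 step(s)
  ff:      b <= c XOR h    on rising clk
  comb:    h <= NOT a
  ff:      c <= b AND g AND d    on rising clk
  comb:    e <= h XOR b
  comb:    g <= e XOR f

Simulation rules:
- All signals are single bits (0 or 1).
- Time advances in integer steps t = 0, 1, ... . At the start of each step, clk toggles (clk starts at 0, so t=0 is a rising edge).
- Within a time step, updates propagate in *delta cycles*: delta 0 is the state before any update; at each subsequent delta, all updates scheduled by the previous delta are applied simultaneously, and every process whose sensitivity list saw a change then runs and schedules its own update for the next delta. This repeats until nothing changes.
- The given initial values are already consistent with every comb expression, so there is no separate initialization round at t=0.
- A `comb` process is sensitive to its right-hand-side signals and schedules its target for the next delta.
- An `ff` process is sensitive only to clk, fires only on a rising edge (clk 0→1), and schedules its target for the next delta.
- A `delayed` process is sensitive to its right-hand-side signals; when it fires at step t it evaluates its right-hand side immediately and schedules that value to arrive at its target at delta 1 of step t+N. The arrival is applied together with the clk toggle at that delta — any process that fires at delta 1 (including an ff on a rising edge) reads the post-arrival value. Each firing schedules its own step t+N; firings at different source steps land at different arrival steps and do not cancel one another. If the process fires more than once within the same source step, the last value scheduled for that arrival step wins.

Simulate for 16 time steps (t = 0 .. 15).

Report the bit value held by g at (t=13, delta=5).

t=0 Δ0: h=0 e=1 b=1 c=1 a=1 clk=0 d=1 f=1 g=0
  Δ1: clk:0→1
  Δ2: c:1→0
  (2Δ to stable)
t=1 Δ0: h=0 e=1 b=1 c=0 a=1 clk=1 d=1 f=1 g=0
  Δ1: clk:1→0
  (1Δ to stable)
t=2 Δ0: h=0 e=1 b=1 c=0 a=1 clk=0 d=1 f=1 g=0
  Δ1: clk:0→1
  Δ2: b:1→0
  Δ3: e:1→0
  Δ4: g:0→1
  (4Δ to stable)
t=3 Δ0: h=0 e=0 b=0 c=0 a=1 clk=1 d=1 f=1 g=1
  Δ1: clk:1→0, d:1→0
  Δ2: a:1→0
  Δ3: h:0→1
  Δ4: e:0→1
  Δ5: g:1→0
  (5Δ to stable)
t=4 Δ0: h=1 e=1 b=0 c=0 a=0 clk=0 d=0 f=1 g=0
  Δ1: clk:0→1
  Δ2: b:0→1
  Δ3: e:1→0
  Δ4: g:0→1
  (4Δ to stable)
t=5 Δ0: h=1 e=0 b=1 c=0 a=0 clk=1 d=0 f=1 g=1
  Δ1: clk:1→0, d:0→1
  Δ2: a:0→1
  Δ3: h:1→0
  Δ4: e:0→1
  Δ5: g:1→0
  (5Δ to stable)
t=6 Δ0: h=0 e=1 b=1 c=0 a=1 clk=0 d=1 f=1 g=0
  Δ1: clk:0→1
  Δ2: b:1→0
  Δ3: e:1→0
  Δ4: g:0→1
  (4Δ to stable)
t=7 Δ0: h=0 e=0 b=0 c=0 a=1 clk=1 d=1 f=1 g=1
  Δ1: clk:1→0, d:1→0
  Δ2: a:1→0
  Δ3: h:0→1
  Δ4: e:0→1
  Δ5: g:1→0
  (5Δ to stable)
t=8 Δ0: h=1 e=1 b=0 c=0 a=0 clk=0 d=0 f=1 g=0
  Δ1: clk:0→1
  Δ2: b:0→1
  Δ3: e:1→0
  Δ4: g:0→1
  (4Δ to stable)
t=9 Δ0: h=1 e=0 b=1 c=0 a=0 clk=1 d=0 f=1 g=1
  Δ1: clk:1→0, d:0→1
  Δ2: a:0→1
  Δ3: h:1→0
  Δ4: e:0→1
  Δ5: g:1→0
  (5Δ to stable)
t=10 Δ0: h=0 e=1 b=1 c=0 a=1 clk=0 d=1 f=1 g=0
  Δ1: clk:0→1
  Δ2: b:1→0
  Δ3: e:1→0
  Δ4: g:0→1
  (4Δ to stable)
t=11 Δ0: h=0 e=0 b=0 c=0 a=1 clk=1 d=1 f=1 g=1
  Δ1: clk:1→0, d:1→0
  Δ2: a:1→0
  Δ3: h:0→1
  Δ4: e:0→1
  Δ5: g:1→0
  (5Δ to stable)
t=12 Δ0: h=1 e=1 b=0 c=0 a=0 clk=0 d=0 f=1 g=0
  Δ1: clk:0→1
  Δ2: b:0→1
  Δ3: e:1→0
  Δ4: g:0→1
  (4Δ to stable)
t=13 Δ0: h=1 e=0 b=1 c=0 a=0 clk=1 d=0 f=1 g=1
  Δ1: clk:1→0, d:0→1
  Δ2: a:0→1
  Δ3: h:1→0
  Δ4: e:0→1
  Δ5: g:1→0
  (5Δ to stable)
t=14 Δ0: h=0 e=1 b=1 c=0 a=1 clk=0 d=1 f=1 g=0
  Δ1: clk:0→1
  Δ2: b:1→0
  Δ3: e:1→0
  Δ4: g:0→1
  (4Δ to stable)
t=15 Δ0: h=0 e=0 b=0 c=0 a=1 clk=1 d=1 f=1 g=1
  Δ1: clk:1→0, d:1→0
  Δ2: a:1→0
  Δ3: h:0→1
  Δ4: e:0→1
  Δ5: g:1→0
  (5Δ to stable)

0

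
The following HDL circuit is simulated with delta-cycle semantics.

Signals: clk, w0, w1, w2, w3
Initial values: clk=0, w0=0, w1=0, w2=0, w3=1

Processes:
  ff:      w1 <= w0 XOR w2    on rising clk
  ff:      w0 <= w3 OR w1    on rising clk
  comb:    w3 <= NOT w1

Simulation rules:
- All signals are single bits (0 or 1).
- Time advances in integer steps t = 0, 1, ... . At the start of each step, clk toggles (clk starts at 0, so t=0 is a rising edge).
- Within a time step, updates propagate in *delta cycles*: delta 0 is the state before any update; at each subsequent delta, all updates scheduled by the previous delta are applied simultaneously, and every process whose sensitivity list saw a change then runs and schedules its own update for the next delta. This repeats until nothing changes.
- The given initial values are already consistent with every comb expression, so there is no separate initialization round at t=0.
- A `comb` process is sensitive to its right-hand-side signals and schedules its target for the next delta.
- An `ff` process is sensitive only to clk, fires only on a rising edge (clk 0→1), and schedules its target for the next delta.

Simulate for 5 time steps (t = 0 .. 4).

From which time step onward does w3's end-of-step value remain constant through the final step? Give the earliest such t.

2

t=0 Δ0: w3=1 w0=0 w2=0 clk=0 w1=0
  Δ1: clk:0→1
  Δ2: w0:0→1
  (2Δ to stable)
t=1 Δ0: w3=1 w0=1 w2=0 clk=1 w1=0
  Δ1: clk:1→0
  (1Δ to stable)
t=2 Δ0: w3=1 w0=1 w2=0 clk=0 w1=0
  Δ1: clk:0→1
  Δ2: w1:0→1
  Δ3: w3:1→0
  (3Δ to stable)
t=3 Δ0: w3=0 w0=1 w2=0 clk=1 w1=1
  Δ1: clk:1→0
  (1Δ to stable)
t=4 Δ0: w3=0 w0=1 w2=0 clk=0 w1=1
  Δ1: clk:0→1
  (1Δ to stable)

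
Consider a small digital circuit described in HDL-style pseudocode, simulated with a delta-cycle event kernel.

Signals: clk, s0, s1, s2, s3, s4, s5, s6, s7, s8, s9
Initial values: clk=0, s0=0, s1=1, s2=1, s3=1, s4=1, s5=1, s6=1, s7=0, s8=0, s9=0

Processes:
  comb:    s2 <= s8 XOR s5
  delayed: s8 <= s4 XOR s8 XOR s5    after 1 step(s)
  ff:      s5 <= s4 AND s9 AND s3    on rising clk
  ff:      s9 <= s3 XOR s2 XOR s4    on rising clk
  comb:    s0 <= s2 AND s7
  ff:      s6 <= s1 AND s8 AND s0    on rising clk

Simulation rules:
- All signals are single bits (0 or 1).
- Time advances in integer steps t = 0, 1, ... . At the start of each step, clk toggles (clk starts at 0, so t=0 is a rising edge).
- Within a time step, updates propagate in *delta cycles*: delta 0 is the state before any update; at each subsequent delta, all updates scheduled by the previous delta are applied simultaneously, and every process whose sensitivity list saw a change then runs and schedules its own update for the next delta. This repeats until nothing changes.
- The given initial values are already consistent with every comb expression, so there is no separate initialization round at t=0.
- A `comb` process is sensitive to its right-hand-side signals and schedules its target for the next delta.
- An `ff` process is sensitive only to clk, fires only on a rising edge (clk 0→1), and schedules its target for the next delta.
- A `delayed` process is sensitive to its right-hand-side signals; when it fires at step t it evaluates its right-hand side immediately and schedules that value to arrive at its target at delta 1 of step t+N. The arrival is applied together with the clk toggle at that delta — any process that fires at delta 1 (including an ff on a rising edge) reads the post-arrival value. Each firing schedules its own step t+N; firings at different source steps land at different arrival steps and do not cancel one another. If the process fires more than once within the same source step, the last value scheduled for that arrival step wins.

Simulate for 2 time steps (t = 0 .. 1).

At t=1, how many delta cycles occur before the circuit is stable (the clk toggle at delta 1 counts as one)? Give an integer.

[bits: s6,s2,s5,s0,s1,s7,clk,s3,s4,s8,s9]
t=0: Δ0=11101001100 Δ1=11101011100 Δ2=01001011101 Δ3=00001011101 | 3Δ
t=1: Δ0=00001011101 Δ1=00001001111 Δ2=01001001111 | 2Δ

2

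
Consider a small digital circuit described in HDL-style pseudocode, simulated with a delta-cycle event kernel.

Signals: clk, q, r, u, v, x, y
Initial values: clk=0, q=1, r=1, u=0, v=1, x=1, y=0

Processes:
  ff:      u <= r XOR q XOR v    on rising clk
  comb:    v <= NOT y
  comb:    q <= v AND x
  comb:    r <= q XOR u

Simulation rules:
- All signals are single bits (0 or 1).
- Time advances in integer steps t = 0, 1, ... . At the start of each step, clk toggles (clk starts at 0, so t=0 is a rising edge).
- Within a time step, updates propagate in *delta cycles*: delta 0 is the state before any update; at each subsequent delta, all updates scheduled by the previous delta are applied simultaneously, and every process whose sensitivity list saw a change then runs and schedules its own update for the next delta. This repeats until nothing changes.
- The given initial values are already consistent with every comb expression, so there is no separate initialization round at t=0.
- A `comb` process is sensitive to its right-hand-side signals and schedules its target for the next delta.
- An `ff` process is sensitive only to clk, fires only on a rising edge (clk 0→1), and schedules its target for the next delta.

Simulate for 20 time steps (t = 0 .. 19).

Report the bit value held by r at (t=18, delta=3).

1

t0.Δ0 y=0 u=0 clk=0 r=1 v=1 q=1 x=1
t0.Δ1 y=0 u=0 clk=1 r=1 v=1 q=1 x=1
t0.Δ2 y=0 u=1 clk=1 r=1 v=1 q=1 x=1
t0.Δ3 y=0 u=1 clk=1 r=0 v=1 q=1 x=1
t1.Δ0 y=0 u=1 clk=1 r=0 v=1 q=1 x=1
t1.Δ1 y=0 u=1 clk=0 r=0 v=1 q=1 x=1
t2.Δ0 y=0 u=1 clk=0 r=0 v=1 q=1 x=1
t2.Δ1 y=0 u=1 clk=1 r=0 v=1 q=1 x=1
t2.Δ2 y=0 u=0 clk=1 r=0 v=1 q=1 x=1
t2.Δ3 y=0 u=0 clk=1 r=1 v=1 q=1 x=1
t3.Δ0 y=0 u=0 clk=1 r=1 v=1 q=1 x=1
t3.Δ1 y=0 u=0 clk=0 r=1 v=1 q=1 x=1
t4.Δ0 y=0 u=0 clk=0 r=1 v=1 q=1 x=1
t4.Δ1 y=0 u=0 clk=1 r=1 v=1 q=1 x=1
t4.Δ2 y=0 u=1 clk=1 r=1 v=1 q=1 x=1
t4.Δ3 y=0 u=1 clk=1 r=0 v=1 q=1 x=1
t5.Δ0 y=0 u=1 clk=1 r=0 v=1 q=1 x=1
t5.Δ1 y=0 u=1 clk=0 r=0 v=1 q=1 x=1
t6.Δ0 y=0 u=1 clk=0 r=0 v=1 q=1 x=1
t6.Δ1 y=0 u=1 clk=1 r=0 v=1 q=1 x=1
t6.Δ2 y=0 u=0 clk=1 r=0 v=1 q=1 x=1
t6.Δ3 y=0 u=0 clk=1 r=1 v=1 q=1 x=1
t7.Δ0 y=0 u=0 clk=1 r=1 v=1 q=1 x=1
t7.Δ1 y=0 u=0 clk=0 r=1 v=1 q=1 x=1
t8.Δ0 y=0 u=0 clk=0 r=1 v=1 q=1 x=1
t8.Δ1 y=0 u=0 clk=1 r=1 v=1 q=1 x=1
t8.Δ2 y=0 u=1 clk=1 r=1 v=1 q=1 x=1
t8.Δ3 y=0 u=1 clk=1 r=0 v=1 q=1 x=1
t9.Δ0 y=0 u=1 clk=1 r=0 v=1 q=1 x=1
t9.Δ1 y=0 u=1 clk=0 r=0 v=1 q=1 x=1
t10.Δ0 y=0 u=1 clk=0 r=0 v=1 q=1 x=1
t10.Δ1 y=0 u=1 clk=1 r=0 v=1 q=1 x=1
t10.Δ2 y=0 u=0 clk=1 r=0 v=1 q=1 x=1
t10.Δ3 y=0 u=0 clk=1 r=1 v=1 q=1 x=1
t11.Δ0 y=0 u=0 clk=1 r=1 v=1 q=1 x=1
t11.Δ1 y=0 u=0 clk=0 r=1 v=1 q=1 x=1
t12.Δ0 y=0 u=0 clk=0 r=1 v=1 q=1 x=1
t12.Δ1 y=0 u=0 clk=1 r=1 v=1 q=1 x=1
t12.Δ2 y=0 u=1 clk=1 r=1 v=1 q=1 x=1
t12.Δ3 y=0 u=1 clk=1 r=0 v=1 q=1 x=1
t13.Δ0 y=0 u=1 clk=1 r=0 v=1 q=1 x=1
t13.Δ1 y=0 u=1 clk=0 r=0 v=1 q=1 x=1
t14.Δ0 y=0 u=1 clk=0 r=0 v=1 q=1 x=1
t14.Δ1 y=0 u=1 clk=1 r=0 v=1 q=1 x=1
t14.Δ2 y=0 u=0 clk=1 r=0 v=1 q=1 x=1
t14.Δ3 y=0 u=0 clk=1 r=1 v=1 q=1 x=1
t15.Δ0 y=0 u=0 clk=1 r=1 v=1 q=1 x=1
t15.Δ1 y=0 u=0 clk=0 r=1 v=1 q=1 x=1
t16.Δ0 y=0 u=0 clk=0 r=1 v=1 q=1 x=1
t16.Δ1 y=0 u=0 clk=1 r=1 v=1 q=1 x=1
t16.Δ2 y=0 u=1 clk=1 r=1 v=1 q=1 x=1
t16.Δ3 y=0 u=1 clk=1 r=0 v=1 q=1 x=1
t17.Δ0 y=0 u=1 clk=1 r=0 v=1 q=1 x=1
t17.Δ1 y=0 u=1 clk=0 r=0 v=1 q=1 x=1
t18.Δ0 y=0 u=1 clk=0 r=0 v=1 q=1 x=1
t18.Δ1 y=0 u=1 clk=1 r=0 v=1 q=1 x=1
t18.Δ2 y=0 u=0 clk=1 r=0 v=1 q=1 x=1
t18.Δ3 y=0 u=0 clk=1 r=1 v=1 q=1 x=1
t19.Δ0 y=0 u=0 clk=1 r=1 v=1 q=1 x=1
t19.Δ1 y=0 u=0 clk=0 r=1 v=1 q=1 x=1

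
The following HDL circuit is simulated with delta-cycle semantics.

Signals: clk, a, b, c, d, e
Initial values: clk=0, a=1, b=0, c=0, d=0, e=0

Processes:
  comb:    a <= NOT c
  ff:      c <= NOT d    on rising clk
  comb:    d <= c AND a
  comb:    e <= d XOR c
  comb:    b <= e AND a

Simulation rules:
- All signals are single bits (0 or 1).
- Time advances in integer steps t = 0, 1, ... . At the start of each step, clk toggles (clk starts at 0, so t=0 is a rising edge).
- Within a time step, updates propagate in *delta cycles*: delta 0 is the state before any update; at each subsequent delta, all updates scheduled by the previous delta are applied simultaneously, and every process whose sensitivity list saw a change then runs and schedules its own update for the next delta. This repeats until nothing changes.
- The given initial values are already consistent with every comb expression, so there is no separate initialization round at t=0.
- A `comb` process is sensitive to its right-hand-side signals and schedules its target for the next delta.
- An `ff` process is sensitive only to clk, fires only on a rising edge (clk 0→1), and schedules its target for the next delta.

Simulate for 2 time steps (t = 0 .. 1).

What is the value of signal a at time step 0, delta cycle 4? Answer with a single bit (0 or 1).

0

[bits: a,clk,e,d,b,c]
t=0: Δ0=100000 Δ1=110000 Δ2=110001 Δ3=011101 Δ4=010001 Δ5=011001 | 5Δ
t=1: Δ0=011001 Δ1=001001 | 1Δ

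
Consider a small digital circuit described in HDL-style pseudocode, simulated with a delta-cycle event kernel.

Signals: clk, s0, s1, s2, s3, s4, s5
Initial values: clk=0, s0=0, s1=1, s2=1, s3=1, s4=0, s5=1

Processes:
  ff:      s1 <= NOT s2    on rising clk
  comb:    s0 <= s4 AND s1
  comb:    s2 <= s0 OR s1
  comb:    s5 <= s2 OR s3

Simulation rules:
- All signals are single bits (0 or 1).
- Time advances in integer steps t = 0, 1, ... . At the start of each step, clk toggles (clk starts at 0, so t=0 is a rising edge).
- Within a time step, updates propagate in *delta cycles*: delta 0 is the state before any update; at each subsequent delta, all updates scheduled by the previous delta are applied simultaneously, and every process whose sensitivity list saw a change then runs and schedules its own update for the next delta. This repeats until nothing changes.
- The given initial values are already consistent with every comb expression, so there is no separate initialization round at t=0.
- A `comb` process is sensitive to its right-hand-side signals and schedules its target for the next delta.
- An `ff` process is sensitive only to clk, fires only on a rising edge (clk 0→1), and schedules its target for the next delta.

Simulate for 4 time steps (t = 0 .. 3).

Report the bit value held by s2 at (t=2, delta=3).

t0.Δ0 s0=0 clk=0 s5=1 s1=1 s2=1 s3=1 s4=0
t0.Δ1 s0=0 clk=1 s5=1 s1=1 s2=1 s3=1 s4=0
t0.Δ2 s0=0 clk=1 s5=1 s1=0 s2=1 s3=1 s4=0
t0.Δ3 s0=0 clk=1 s5=1 s1=0 s2=0 s3=1 s4=0
t1.Δ0 s0=0 clk=1 s5=1 s1=0 s2=0 s3=1 s4=0
t1.Δ1 s0=0 clk=0 s5=1 s1=0 s2=0 s3=1 s4=0
t2.Δ0 s0=0 clk=0 s5=1 s1=0 s2=0 s3=1 s4=0
t2.Δ1 s0=0 clk=1 s5=1 s1=0 s2=0 s3=1 s4=0
t2.Δ2 s0=0 clk=1 s5=1 s1=1 s2=0 s3=1 s4=0
t2.Δ3 s0=0 clk=1 s5=1 s1=1 s2=1 s3=1 s4=0
t3.Δ0 s0=0 clk=1 s5=1 s1=1 s2=1 s3=1 s4=0
t3.Δ1 s0=0 clk=0 s5=1 s1=1 s2=1 s3=1 s4=0

1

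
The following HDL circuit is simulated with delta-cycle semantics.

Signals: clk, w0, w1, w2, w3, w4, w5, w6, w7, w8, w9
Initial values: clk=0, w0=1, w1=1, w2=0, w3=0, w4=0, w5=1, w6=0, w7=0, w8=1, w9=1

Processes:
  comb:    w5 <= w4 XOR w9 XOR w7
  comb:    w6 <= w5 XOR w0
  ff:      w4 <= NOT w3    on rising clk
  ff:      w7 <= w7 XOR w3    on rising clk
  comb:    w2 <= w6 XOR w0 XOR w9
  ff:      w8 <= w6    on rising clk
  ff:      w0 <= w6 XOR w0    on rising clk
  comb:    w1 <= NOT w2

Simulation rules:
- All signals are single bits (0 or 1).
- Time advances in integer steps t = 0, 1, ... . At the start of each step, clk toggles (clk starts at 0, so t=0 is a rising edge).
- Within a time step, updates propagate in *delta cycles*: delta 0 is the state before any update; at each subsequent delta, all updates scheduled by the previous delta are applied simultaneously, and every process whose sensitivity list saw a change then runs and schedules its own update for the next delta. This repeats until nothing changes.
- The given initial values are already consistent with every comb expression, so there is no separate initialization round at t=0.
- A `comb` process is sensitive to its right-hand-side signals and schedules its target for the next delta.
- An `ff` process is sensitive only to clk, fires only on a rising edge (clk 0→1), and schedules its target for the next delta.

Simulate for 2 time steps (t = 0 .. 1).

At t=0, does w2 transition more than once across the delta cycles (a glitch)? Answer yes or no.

[bits: w2,w8,w3,w7,w0,w4,w5,w9,w6,w1,clk]
t=0: Δ0=01001011010 Δ1=01001011011 Δ2=00001111011 Δ3=00001101011 Δ4=00001101111 Δ5=10001101111 Δ6=10001101101 | 6Δ
t=1: Δ0=10001101101 Δ1=10001101100 | 1Δ

no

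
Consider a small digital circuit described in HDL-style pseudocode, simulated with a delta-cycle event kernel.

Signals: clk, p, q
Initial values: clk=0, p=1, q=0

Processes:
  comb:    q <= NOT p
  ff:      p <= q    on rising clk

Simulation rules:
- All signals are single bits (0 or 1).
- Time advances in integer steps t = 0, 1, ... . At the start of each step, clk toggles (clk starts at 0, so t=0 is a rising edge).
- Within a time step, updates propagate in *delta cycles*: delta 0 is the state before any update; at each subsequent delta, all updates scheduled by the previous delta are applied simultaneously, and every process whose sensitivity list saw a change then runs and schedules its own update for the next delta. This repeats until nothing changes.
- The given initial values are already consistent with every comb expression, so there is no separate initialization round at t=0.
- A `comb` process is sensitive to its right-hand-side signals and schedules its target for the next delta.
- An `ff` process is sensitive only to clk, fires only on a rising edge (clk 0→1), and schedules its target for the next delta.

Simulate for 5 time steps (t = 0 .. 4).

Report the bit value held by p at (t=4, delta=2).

0

[bits: q,p,clk]
t=0: Δ0=010 Δ1=011 Δ2=001 Δ3=101 | 3Δ
t=1: Δ0=101 Δ1=100 | 1Δ
t=2: Δ0=100 Δ1=101 Δ2=111 Δ3=011 | 3Δ
t=3: Δ0=011 Δ1=010 | 1Δ
t=4: Δ0=010 Δ1=011 Δ2=001 Δ3=101 | 3Δ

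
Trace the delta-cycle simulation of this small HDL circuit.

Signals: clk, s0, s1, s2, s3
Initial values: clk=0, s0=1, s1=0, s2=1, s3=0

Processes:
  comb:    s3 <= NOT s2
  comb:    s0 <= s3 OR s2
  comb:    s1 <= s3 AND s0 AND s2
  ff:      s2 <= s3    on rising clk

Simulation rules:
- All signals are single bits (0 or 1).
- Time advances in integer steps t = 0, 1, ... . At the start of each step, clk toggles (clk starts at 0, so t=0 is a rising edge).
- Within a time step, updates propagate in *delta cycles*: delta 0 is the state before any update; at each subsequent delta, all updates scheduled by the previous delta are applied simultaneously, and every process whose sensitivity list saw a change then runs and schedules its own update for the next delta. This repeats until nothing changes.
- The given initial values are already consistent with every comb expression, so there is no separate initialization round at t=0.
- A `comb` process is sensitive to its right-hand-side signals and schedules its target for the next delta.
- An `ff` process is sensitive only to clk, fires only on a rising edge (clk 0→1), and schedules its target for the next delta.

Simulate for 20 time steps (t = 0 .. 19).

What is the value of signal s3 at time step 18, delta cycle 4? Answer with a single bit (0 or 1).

0

t=0 Δ0: s3=0 s2=1 s1=0 s0=1 clk=0
  Δ1: clk:0→1
  Δ2: s2:1→0
  Δ3: s3:0→1, s0:1→0
  Δ4: s0:0→1
  (4Δ to stable)
t=1 Δ0: s3=1 s2=0 s1=0 s0=1 clk=1
  Δ1: clk:1→0
  (1Δ to stable)
t=2 Δ0: s3=1 s2=0 s1=0 s0=1 clk=0
  Δ1: clk:0→1
  Δ2: s2:0→1
  Δ3: s3:1→0, s1:0→1
  Δ4: s1:1→0
  (4Δ to stable)
t=3 Δ0: s3=0 s2=1 s1=0 s0=1 clk=1
  Δ1: clk:1→0
  (1Δ to stable)
t=4 Δ0: s3=0 s2=1 s1=0 s0=1 clk=0
  Δ1: clk:0→1
  Δ2: s2:1→0
  Δ3: s3:0→1, s0:1→0
  Δ4: s0:0→1
  (4Δ to stable)
t=5 Δ0: s3=1 s2=0 s1=0 s0=1 clk=1
  Δ1: clk:1→0
  (1Δ to stable)
t=6 Δ0: s3=1 s2=0 s1=0 s0=1 clk=0
  Δ1: clk:0→1
  Δ2: s2:0→1
  Δ3: s3:1→0, s1:0→1
  Δ4: s1:1→0
  (4Δ to stable)
t=7 Δ0: s3=0 s2=1 s1=0 s0=1 clk=1
  Δ1: clk:1→0
  (1Δ to stable)
t=8 Δ0: s3=0 s2=1 s1=0 s0=1 clk=0
  Δ1: clk:0→1
  Δ2: s2:1→0
  Δ3: s3:0→1, s0:1→0
  Δ4: s0:0→1
  (4Δ to stable)
t=9 Δ0: s3=1 s2=0 s1=0 s0=1 clk=1
  Δ1: clk:1→0
  (1Δ to stable)
t=10 Δ0: s3=1 s2=0 s1=0 s0=1 clk=0
  Δ1: clk:0→1
  Δ2: s2:0→1
  Δ3: s3:1→0, s1:0→1
  Δ4: s1:1→0
  (4Δ to stable)
t=11 Δ0: s3=0 s2=1 s1=0 s0=1 clk=1
  Δ1: clk:1→0
  (1Δ to stable)
t=12 Δ0: s3=0 s2=1 s1=0 s0=1 clk=0
  Δ1: clk:0→1
  Δ2: s2:1→0
  Δ3: s3:0→1, s0:1→0
  Δ4: s0:0→1
  (4Δ to stable)
t=13 Δ0: s3=1 s2=0 s1=0 s0=1 clk=1
  Δ1: clk:1→0
  (1Δ to stable)
t=14 Δ0: s3=1 s2=0 s1=0 s0=1 clk=0
  Δ1: clk:0→1
  Δ2: s2:0→1
  Δ3: s3:1→0, s1:0→1
  Δ4: s1:1→0
  (4Δ to stable)
t=15 Δ0: s3=0 s2=1 s1=0 s0=1 clk=1
  Δ1: clk:1→0
  (1Δ to stable)
t=16 Δ0: s3=0 s2=1 s1=0 s0=1 clk=0
  Δ1: clk:0→1
  Δ2: s2:1→0
  Δ3: s3:0→1, s0:1→0
  Δ4: s0:0→1
  (4Δ to stable)
t=17 Δ0: s3=1 s2=0 s1=0 s0=1 clk=1
  Δ1: clk:1→0
  (1Δ to stable)
t=18 Δ0: s3=1 s2=0 s1=0 s0=1 clk=0
  Δ1: clk:0→1
  Δ2: s2:0→1
  Δ3: s3:1→0, s1:0→1
  Δ4: s1:1→0
  (4Δ to stable)
t=19 Δ0: s3=0 s2=1 s1=0 s0=1 clk=1
  Δ1: clk:1→0
  (1Δ to stable)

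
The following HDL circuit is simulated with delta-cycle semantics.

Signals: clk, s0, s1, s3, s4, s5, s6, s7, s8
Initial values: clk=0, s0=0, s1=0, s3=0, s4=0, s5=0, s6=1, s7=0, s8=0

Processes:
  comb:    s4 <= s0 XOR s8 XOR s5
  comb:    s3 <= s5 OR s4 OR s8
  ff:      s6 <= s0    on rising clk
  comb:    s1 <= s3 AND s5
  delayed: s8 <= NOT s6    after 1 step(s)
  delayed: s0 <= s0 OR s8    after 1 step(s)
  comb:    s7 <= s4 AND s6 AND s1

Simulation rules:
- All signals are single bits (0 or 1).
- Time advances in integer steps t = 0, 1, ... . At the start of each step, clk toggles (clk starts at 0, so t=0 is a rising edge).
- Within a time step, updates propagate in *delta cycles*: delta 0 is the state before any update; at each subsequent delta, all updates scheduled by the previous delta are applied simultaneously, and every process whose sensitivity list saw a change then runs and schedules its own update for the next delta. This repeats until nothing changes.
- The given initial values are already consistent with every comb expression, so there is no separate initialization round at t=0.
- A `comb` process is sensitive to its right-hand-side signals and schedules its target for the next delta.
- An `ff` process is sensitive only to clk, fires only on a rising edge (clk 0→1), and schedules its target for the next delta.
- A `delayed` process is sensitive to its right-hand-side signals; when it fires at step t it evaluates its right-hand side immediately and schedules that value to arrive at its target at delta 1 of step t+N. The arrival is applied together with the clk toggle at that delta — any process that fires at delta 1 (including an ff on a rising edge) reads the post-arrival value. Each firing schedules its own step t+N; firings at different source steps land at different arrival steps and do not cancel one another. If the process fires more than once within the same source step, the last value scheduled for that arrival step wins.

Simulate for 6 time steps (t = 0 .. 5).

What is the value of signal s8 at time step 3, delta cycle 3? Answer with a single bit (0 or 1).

0

t=0 Δ0: clk=0 s0=0 s5=0 s3=0 s8=0 s6=1 s1=0 s4=0 s7=0
  Δ1: clk:0→1
  Δ2: s6:1→0
  (2Δ to stable)
t=1 Δ0: clk=1 s0=0 s5=0 s3=0 s8=0 s6=0 s1=0 s4=0 s7=0
  Δ1: clk:1→0, s8:0→1
  Δ2: s3:0→1, s4:0→1
  (2Δ to stable)
t=2 Δ0: clk=0 s0=0 s5=0 s3=1 s8=1 s6=0 s1=0 s4=1 s7=0
  Δ1: clk:0→1, s0:0→1
  Δ2: s6:0→1, s4:1→0
  (2Δ to stable)
t=3 Δ0: clk=1 s0=1 s5=0 s3=1 s8=1 s6=1 s1=0 s4=0 s7=0
  Δ1: clk:1→0, s8:1→0
  Δ2: s3:1→0, s4:0→1
  Δ3: s3:0→1
  (3Δ to stable)
t=4 Δ0: clk=0 s0=1 s5=0 s3=1 s8=0 s6=1 s1=0 s4=1 s7=0
  Δ1: clk:0→1
  (1Δ to stable)
t=5 Δ0: clk=1 s0=1 s5=0 s3=1 s8=0 s6=1 s1=0 s4=1 s7=0
  Δ1: clk:1→0
  (1Δ to stable)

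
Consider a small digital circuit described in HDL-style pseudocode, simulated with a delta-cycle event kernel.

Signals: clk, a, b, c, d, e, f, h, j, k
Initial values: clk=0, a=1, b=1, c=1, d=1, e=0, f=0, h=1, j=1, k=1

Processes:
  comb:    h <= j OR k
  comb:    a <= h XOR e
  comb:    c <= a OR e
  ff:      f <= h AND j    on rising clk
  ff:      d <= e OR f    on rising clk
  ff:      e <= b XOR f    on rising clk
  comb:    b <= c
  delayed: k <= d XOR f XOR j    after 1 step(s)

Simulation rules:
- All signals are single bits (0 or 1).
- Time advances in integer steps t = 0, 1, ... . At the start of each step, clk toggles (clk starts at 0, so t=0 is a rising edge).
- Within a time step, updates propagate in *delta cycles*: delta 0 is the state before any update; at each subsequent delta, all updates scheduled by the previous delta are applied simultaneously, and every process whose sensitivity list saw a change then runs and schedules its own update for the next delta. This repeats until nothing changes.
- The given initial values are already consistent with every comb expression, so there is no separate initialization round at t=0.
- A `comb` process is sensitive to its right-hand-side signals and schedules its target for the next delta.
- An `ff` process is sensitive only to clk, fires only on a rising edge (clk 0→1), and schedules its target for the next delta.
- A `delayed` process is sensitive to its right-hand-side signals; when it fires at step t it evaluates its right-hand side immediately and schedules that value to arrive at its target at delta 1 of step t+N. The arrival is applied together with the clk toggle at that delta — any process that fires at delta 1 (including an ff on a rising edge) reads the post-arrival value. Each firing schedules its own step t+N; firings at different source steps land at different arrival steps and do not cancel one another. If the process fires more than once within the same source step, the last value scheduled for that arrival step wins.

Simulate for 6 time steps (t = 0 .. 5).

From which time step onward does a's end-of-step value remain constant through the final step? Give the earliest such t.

2

t=0 Δ0: k=1 j=1 c=1 h=1 d=1 f=0 clk=0 b=1 a=1 e=0
  Δ1: clk:0→1
  Δ2: d:1→0, f:0→1, e:0→1
  Δ3: a:1→0
  (3Δ to stable)
t=1 Δ0: k=1 j=1 c=1 h=1 d=0 f=1 clk=1 b=1 a=0 e=1
  Δ1: k:1→0, clk:1→0
  (1Δ to stable)
t=2 Δ0: k=0 j=1 c=1 h=1 d=0 f=1 clk=0 b=1 a=0 e=1
  Δ1: clk:0→1
  Δ2: d:0→1, e:1→0
  Δ3: c:1→0, a:0→1
  Δ4: c:0→1, b:1→0
  Δ5: b:0→1
  (5Δ to stable)
t=3 Δ0: k=0 j=1 c=1 h=1 d=1 f=1 clk=1 b=1 a=1 e=0
  Δ1: k:0→1, clk:1→0
  (1Δ to stable)
t=4 Δ0: k=1 j=1 c=1 h=1 d=1 f=1 clk=0 b=1 a=1 e=0
  Δ1: clk:0→1
  (1Δ to stable)
t=5 Δ0: k=1 j=1 c=1 h=1 d=1 f=1 clk=1 b=1 a=1 e=0
  Δ1: clk:1→0
  (1Δ to stable)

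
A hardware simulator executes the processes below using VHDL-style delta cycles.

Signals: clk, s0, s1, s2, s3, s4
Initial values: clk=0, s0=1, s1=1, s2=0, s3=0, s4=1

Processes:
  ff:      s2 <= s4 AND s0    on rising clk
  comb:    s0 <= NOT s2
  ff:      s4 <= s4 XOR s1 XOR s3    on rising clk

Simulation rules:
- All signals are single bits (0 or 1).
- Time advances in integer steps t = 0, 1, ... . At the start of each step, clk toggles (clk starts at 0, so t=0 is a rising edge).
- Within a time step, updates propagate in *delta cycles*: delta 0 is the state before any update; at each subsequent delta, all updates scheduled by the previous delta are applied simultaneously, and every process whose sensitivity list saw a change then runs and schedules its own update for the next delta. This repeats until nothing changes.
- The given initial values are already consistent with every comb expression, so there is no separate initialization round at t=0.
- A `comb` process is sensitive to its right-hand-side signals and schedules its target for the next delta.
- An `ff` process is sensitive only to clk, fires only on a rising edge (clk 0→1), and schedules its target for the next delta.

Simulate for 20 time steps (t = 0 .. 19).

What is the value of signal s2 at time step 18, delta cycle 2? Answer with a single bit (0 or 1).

[bits: s3,s4,s1,s2,s0,clk]
t=0: Δ0=011010 Δ1=011011 Δ2=001111 Δ3=001101 | 3Δ
t=1: Δ0=001101 Δ1=001100 | 1Δ
t=2: Δ0=001100 Δ1=001101 Δ2=011001 Δ3=011011 | 3Δ
t=3: Δ0=011011 Δ1=011010 | 1Δ
t=4: Δ0=011010 Δ1=011011 Δ2=001111 Δ3=001101 | 3Δ
t=5: Δ0=001101 Δ1=001100 | 1Δ
t=6: Δ0=001100 Δ1=001101 Δ2=011001 Δ3=011011 | 3Δ
t=7: Δ0=011011 Δ1=011010 | 1Δ
t=8: Δ0=011010 Δ1=011011 Δ2=001111 Δ3=001101 | 3Δ
t=9: Δ0=001101 Δ1=001100 | 1Δ
t=10: Δ0=001100 Δ1=001101 Δ2=011001 Δ3=011011 | 3Δ
t=11: Δ0=011011 Δ1=011010 | 1Δ
t=12: Δ0=011010 Δ1=011011 Δ2=001111 Δ3=001101 | 3Δ
t=13: Δ0=001101 Δ1=001100 | 1Δ
t=14: Δ0=001100 Δ1=001101 Δ2=011001 Δ3=011011 | 3Δ
t=15: Δ0=011011 Δ1=011010 | 1Δ
t=16: Δ0=011010 Δ1=011011 Δ2=001111 Δ3=001101 | 3Δ
t=17: Δ0=001101 Δ1=001100 | 1Δ
t=18: Δ0=001100 Δ1=001101 Δ2=011001 Δ3=011011 | 3Δ
t=19: Δ0=011011 Δ1=011010 | 1Δ

0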